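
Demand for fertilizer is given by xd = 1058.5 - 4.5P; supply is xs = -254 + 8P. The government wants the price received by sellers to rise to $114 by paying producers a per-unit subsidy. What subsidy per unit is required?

At a seller price of 114, quantity supplied is -254 + 8·114 = 658.
Buyers absorb 658 only when they pay Pb with 1058.5 − 4.5·Pb = 658, i.e. Pb = 89.
s = Ps − Pb = 114 − 89 = 25.

Required subsidy s = $25 per unit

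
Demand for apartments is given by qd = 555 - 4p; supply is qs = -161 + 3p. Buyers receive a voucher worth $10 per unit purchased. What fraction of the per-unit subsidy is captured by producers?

Pre-subsidy: 555 - 4p = -161 + 3p gives p* = 716/7, q* = 1021/7.
With the rebate, buyers effectively pay pb = ps − 10, where ps is the price sellers receive.
Demand in terms of ps becomes qd = 555 − 4(ps − 10) = 595 - 4ps. Setting this equal to supply: 595 - 4ps = -161 + 3ps, so ps = 108.
Buyers pay pb = 108 − 10 = 98; q' = -161 + 3·108 = 163.
Buyers' price falls by p* − pb = 716/7 − 98 = 30/7; sellers' price rises by ps − p* = 108 − 716/7 = 40/7.
So producers capture (40/7)/10 = 4/7 of each unit of subsidy.

Producer share = 4/7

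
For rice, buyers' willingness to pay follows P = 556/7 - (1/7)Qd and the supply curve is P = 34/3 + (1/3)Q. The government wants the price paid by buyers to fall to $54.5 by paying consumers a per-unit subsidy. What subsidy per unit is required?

At a buyer price of 54.5, quantity demanded is 556 − 7·54.5 = 174.5.
Sellers supply 174.5 only when they receive Ps = 34/3 + (1/3)·174.5 = 69.5.
s = Ps − Pb = 69.5 − 54.5 = 15.

Required subsidy s = $15 per unit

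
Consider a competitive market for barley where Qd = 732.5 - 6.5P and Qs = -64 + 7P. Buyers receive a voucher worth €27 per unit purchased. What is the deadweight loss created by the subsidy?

Pre-subsidy: 732.5 - 6.5P = -64 + 7P gives P* = 59, Q* = 349.
With the rebate, buyers effectively pay Pb = Ps − 27, where Ps is the price sellers receive.
Demand in terms of Ps becomes Qd = 732.5 − 6.5(Ps − 27) = 908 - 6.5Ps. Setting this equal to supply: 908 - 6.5Ps = -64 + 7Ps, so Ps = 72.
Buyers pay Pb = 72 − 27 = 45; Q' = -64 + 7·72 = 440.
The subsidy expands output by 440 − 349 = 91 past the efficient level; on those units the gap between marginal cost and willingness to pay runs from 0 up to 27.
DWL = ½ × 27 × 91 = 1228.5.

Deadweight loss = €1228.5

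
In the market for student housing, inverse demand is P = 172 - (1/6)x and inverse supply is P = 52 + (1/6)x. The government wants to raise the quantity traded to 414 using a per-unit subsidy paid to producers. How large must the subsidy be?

At x = 414, from the demand curve buyers pay Pb = 172 − (1/6)·414 = 103; from the supply curve sellers need Ps = 52 + (1/6)·414 = 121.
The subsidy must fill the gap: s = Ps − Pb = 121 − 103 = 18.

Required subsidy s = 18 per unit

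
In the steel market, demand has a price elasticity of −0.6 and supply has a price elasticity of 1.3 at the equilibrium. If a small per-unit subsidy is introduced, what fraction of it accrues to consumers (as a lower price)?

For a small subsidy around the equilibrium, the benefit split depends on the relative slopes, which at a point are proportional to the elasticities.
Buyer share = εs/(εs + |εd|) = 1.3/(1.3 + 0.6) = 13/19; seller share = |εd|/(εs + |εd|) = 6/19.

Consumer share = 13/19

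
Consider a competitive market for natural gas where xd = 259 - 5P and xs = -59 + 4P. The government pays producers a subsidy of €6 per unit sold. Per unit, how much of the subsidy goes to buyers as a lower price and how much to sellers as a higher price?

Buyers gain 8/3 per unit; sellers gain 10/3 per unit

Pre-subsidy: 259 - 5P = -59 + 4P gives P* = 106/3, x* = 247/3.
With the subsidy, sellers receive Ps = Pb + 6 for each unit, where Pb is the price buyers pay.
Supply in terms of Pb becomes xs = -59 + 4(Pb + 6) = -35 + 4Pb. Setting this equal to demand: 259 - 5Pb = -35 + 4Pb, so Pb = 98/3.
Sellers receive Ps = 98/3 + 6 = 116/3; x' = 259 − 5·(98/3) = 287/3.
Buyers' price falls by P* − Pb = 106/3 − 98/3 = 8/3; sellers' price rises by Ps − P* = 116/3 − 106/3 = 10/3.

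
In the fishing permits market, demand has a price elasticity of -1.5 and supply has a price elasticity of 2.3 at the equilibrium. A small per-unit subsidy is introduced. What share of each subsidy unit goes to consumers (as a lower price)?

For a small subsidy around the equilibrium, the benefit split depends on the relative slopes, which at a point are proportional to the elasticities.
Buyer share = εs/(εs + |εd|) = 2.3/(2.3 + 1.5) = 23/38; seller share = |εd|/(εs + |εd|) = 15/38.

Consumer share = 23/38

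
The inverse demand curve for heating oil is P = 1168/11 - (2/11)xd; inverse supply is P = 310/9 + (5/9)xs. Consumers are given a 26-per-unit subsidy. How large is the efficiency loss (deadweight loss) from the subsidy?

Pre-subsidy: 1168/11 - (2/11)x = 310/9 + (5/9)x gives x* = 7102/73 and P* = 6460/73.
With the rebate, buyers effectively pay Pb = Ps − 26, where Ps is the price sellers receive.
On the curves, Pb = 1168/11 - (2/11)x and Ps = 310/9 + (5/9)x; the wedge Ps − Pb = 26 gives 310/9 + (5/9)x − (1168/11 - (2/11)x) = 26, so x' = 9676/73.
Then Pb = 1168/11 − (2/11)·(9676/73) = 5992/73 and Ps = 310/9 + (5/9)·(9676/73) = 7890/73.
The subsidy expands output by 9676/73 − 7102/73 = 2574/73 past the efficient level; on those units the gap between marginal cost and willingness to pay runs from 0 up to 26.
DWL = ½ × 26 × 2574/73 = 33462/73.

Deadweight loss = 33462/73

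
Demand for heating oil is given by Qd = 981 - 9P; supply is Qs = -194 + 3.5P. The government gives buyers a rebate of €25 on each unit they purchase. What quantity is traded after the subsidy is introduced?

Q' = 198

Pre-subsidy: 981 - 9P = -194 + 3.5P gives P* = 94, Q* = 135.
With the rebate, buyers effectively pay Pb = Ps − 25, where Ps is the price sellers receive.
Demand in terms of Ps becomes Qd = 981 − 9(Ps − 25) = 1206 - 9Ps. Setting this equal to supply: 1206 - 9Ps = -194 + 3.5Ps, so Ps = 112.
Buyers pay Pb = 112 − 25 = 87; Q' = -194 + 3.5·112 = 198.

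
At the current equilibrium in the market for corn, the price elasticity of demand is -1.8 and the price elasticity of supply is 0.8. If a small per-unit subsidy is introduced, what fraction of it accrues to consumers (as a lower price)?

For a small subsidy around the equilibrium, the benefit split depends on the relative slopes, which at a point are proportional to the elasticities.
Buyer share = εs/(εs + |εd|) = 0.8/(0.8 + 1.8) = 4/13; seller share = |εd|/(εs + |εd|) = 9/13.

Consumer share = 4/13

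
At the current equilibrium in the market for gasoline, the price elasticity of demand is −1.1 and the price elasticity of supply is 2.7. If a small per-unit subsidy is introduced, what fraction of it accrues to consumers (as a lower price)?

For a small subsidy around the equilibrium, the benefit split depends on the relative slopes, which at a point are proportional to the elasticities.
Buyer share = εs/(εs + |εd|) = 2.7/(2.7 + 1.1) = 27/38; seller share = |εd|/(εs + |εd|) = 11/38.

Consumer share = 27/38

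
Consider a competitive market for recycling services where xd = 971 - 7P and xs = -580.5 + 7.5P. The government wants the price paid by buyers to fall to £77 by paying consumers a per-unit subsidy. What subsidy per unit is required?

At a buyer price of 77, quantity demanded is 971 − 7·77 = 432.
Sellers supply 432 only when they receive Ps with -580.5 + 7.5·Ps = 432, i.e. Ps = 135.
s = Ps − Pb = 135 − 77 = 58.

Required subsidy s = £58 per unit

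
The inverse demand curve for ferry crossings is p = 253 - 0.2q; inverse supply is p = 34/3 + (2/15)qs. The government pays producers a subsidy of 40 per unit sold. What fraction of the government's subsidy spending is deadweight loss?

Pre-subsidy: 253 - 0.2q = 34/3 + (2/15)q gives q* = 725 and p* = 108.
With the subsidy, sellers receive ps = pb + 40 for each unit, where pb is the price buyers pay.
On the curves, pb = 253 - 0.2q and ps = 34/3 + (2/15)q; the wedge ps − pb = 40 gives 34/3 + (2/15)q − (253 - 0.2q) = 40, so q' = 845.
Then pb = 253 − 0.2·845 = 84 and ps = 34/3 + (2/15)·845 = 124.
ΔCS = ½(725 + 845)(108 − 84) = 18840; ΔPS = ½(725 + 845)(124 − 108) = 12560.
Government spending = 40 × 845 = 33800.
DWL = ½ × 40 × (845 − 725) = 2400; fraction = 2400 / 33800 = 12/169.

DWL / government spending = 12/169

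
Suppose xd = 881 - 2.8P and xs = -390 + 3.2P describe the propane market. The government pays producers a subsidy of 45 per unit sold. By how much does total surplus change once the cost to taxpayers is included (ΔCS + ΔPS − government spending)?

Net change in total surplus = -1512

Pre-subsidy: 881 - 2.8P = -390 + 3.2P gives P* = 1271/6, x* = 4318/15.
With the subsidy, sellers receive Ps = Pb + 45 for each unit, where Pb is the price buyers pay.
Supply in terms of Pb becomes xs = -390 + 3.2(Pb + 45) = -246 + 3.2Pb. Setting this equal to demand: 881 - 2.8Pb = -246 + 3.2Pb, so Pb = 1127/6.
Sellers receive Ps = 1127/6 + 45 = 1397/6; x' = 881 − 2.8·(1127/6) = 5326/15.
ΔCS = ½(4318/15 + 5326/15)(1271/6 − 1127/6) = 7715.2; ΔPS = ½(4318/15 + 5326/15)(1397/6 − 1271/6) = 6750.8.
Government spending = 45 × 5326/15 = 15978.
Net change = 7715.2 + 6750.8 − 15978 = -1512. The loss equals the DWL triangle ½·45·67.2.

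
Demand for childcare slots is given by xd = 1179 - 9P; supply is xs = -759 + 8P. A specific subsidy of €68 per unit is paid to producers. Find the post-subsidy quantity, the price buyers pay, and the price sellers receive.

x' = 441; buyers pay €82; sellers receive €150

Pre-subsidy: 1179 - 9P = -759 + 8P gives P* = 114, x* = 153.
With the subsidy, sellers receive Ps = Pb + 68 for each unit, where Pb is the price buyers pay.
Supply in terms of Pb becomes xs = -759 + 8(Pb + 68) = -215 + 8Pb. Setting this equal to demand: 1179 - 9Pb = -215 + 8Pb, so Pb = 82.
Sellers receive Ps = 82 + 68 = 150; x' = 1179 − 9·82 = 441.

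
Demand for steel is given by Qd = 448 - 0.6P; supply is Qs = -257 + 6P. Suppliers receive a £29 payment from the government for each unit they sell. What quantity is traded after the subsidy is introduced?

Q' = 4397/11

Pre-subsidy: 448 - 0.6P = -257 + 6P gives P* = 1175/11, Q* = 4223/11.
With the subsidy, sellers receive Ps = Pb + 29 for each unit, where Pb is the price buyers pay.
Supply in terms of Pb becomes Qs = -257 + 6(Pb + 29) = -83 + 6Pb. Setting this equal to demand: 448 - 0.6Pb = -83 + 6Pb, so Pb = 885/11.
Sellers receive Ps = 885/11 + 29 = 1204/11; Q' = 448 − 0.6·(885/11) = 4397/11.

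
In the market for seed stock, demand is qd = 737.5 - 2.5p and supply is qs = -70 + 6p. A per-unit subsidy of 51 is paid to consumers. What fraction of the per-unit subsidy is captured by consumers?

Pre-subsidy: 737.5 - 2.5p = -70 + 6p gives p* = 95, q* = 500.
With the rebate, buyers effectively pay pb = ps − 51, where ps is the price sellers receive.
Demand in terms of ps becomes qd = 737.5 − 2.5(ps − 51) = 865 - 2.5ps. Setting this equal to supply: 865 - 2.5ps = -70 + 6ps, so ps = 110.
Buyers pay pb = 110 − 51 = 59; q' = -70 + 6·110 = 590.
Buyers' price falls by p* − pb = 95 − 59 = 36; sellers' price rises by ps − p* = 110 − 95 = 15.
So consumers capture 36/51 = 12/17 of each unit of subsidy.

Consumer share = 12/17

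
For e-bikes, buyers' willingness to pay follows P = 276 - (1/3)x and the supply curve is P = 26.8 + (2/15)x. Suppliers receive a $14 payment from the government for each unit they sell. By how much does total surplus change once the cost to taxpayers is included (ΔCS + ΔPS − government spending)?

Net change in total surplus = -$210

Pre-subsidy: 276 - (1/3)x = 26.8 + (2/15)x gives x* = 534 and P* = 98.
With the subsidy, sellers receive Ps = Pb + 14 for each unit, where Pb is the price buyers pay.
On the curves, Pb = 276 - (1/3)x and Ps = 26.8 + (2/15)x; the wedge Ps − Pb = 14 gives 26.8 + (2/15)x − (276 - (1/3)x) = 14, so x' = 564.
Then Pb = 276 − (1/3)·564 = 88 and Ps = 26.8 + (2/15)·564 = 102.
ΔCS = ½(534 + 564)(98 − 88) = 5490; ΔPS = ½(534 + 564)(102 − 98) = 2196.
Government spending = 14 × 564 = 7896.
Net change = 5490 + 2196 − 7896 = -210. The loss equals the DWL triangle ½·14·30.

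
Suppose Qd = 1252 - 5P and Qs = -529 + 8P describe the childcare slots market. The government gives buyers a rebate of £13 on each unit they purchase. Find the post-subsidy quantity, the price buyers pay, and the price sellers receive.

Pre-subsidy: 1252 - 5P = -529 + 8P gives P* = 137, Q* = 567.
With the rebate, buyers effectively pay Pb = Ps − 13, where Ps is the price sellers receive.
Demand in terms of Ps becomes Qd = 1252 − 5(Ps − 13) = 1317 - 5Ps. Setting this equal to supply: 1317 - 5Ps = -529 + 8Ps, so Ps = 142.
Buyers pay Pb = 142 − 13 = 129; Q' = -529 + 8·142 = 607.

Q' = 607; buyers pay £129; sellers receive £142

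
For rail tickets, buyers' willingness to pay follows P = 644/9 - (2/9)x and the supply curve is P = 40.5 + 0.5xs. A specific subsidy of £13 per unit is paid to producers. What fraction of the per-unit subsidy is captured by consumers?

Consumer share = 4/13

Pre-subsidy: 644/9 - (2/9)x = 40.5 + 0.5x gives x* = 43 and P* = 62.
With the subsidy, sellers receive Ps = Pb + 13 for each unit, where Pb is the price buyers pay.
On the curves, Pb = 644/9 - (2/9)x and Ps = 40.5 + 0.5x; the wedge Ps − Pb = 13 gives 40.5 + 0.5x − (644/9 - (2/9)x) = 13, so x' = 61.
Then Pb = 644/9 − (2/9)·61 = 58 and Ps = 40.5 + 0.5·61 = 71.
Buyers' price falls by P* − Pb = 62 − 58 = 4; sellers' price rises by Ps − P* = 71 − 62 = 9.
So consumers capture 4/13 = 4/13 of each unit of subsidy.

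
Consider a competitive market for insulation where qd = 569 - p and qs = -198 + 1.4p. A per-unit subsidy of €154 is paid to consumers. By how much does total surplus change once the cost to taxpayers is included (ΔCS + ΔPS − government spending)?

Net change in total surplus = -41503/6

Pre-subsidy: 569 - p = -198 + 1.4p gives p* = 3835/12, q* = 2993/12.
With the rebate, buyers effectively pay pb = ps − 154, where ps is the price sellers receive.
Demand in terms of ps becomes qd = 569 − 1(ps − 154) = 723 - ps. Setting this equal to supply: 723 - ps = -198 + 1.4ps, so ps = 383.75.
Buyers pay pb = 383.75 − 154 = 229.75; q' = -198 + 1.4·383.75 = 339.25.
ΔCS = ½(2993/12 + 339.25)(3835/12 − 229.75) = 475937/18; ΔPS = ½(2993/12 + 339.25)(383.75 − 3835/12) = 339955/18.
Government spending = 154 × 339.25 = 52244.5.
Net change = 475937/18 + 339955/18 − 52244.5 = -41503/6. The loss equals the DWL triangle ½·154·539/6.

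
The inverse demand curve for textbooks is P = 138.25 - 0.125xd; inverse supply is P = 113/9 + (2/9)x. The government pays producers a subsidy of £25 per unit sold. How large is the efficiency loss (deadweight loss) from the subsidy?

Pre-subsidy: 138.25 - 0.125x = 113/9 + (2/9)x gives x* = 362 and P* = 93.
With the subsidy, sellers receive Ps = Pb + 25 for each unit, where Pb is the price buyers pay.
On the curves, Pb = 138.25 - 0.125x and Ps = 113/9 + (2/9)x; the wedge Ps − Pb = 25 gives 113/9 + (2/9)x − (138.25 - 0.125x) = 25, so x' = 434.
Then Pb = 138.25 − 0.125·434 = 84 and Ps = 113/9 + (2/9)·434 = 109.
The subsidy expands output by 434 − 362 = 72 past the efficient level; on those units the gap between marginal cost and willingness to pay runs from 0 up to 25.
DWL = ½ × 25 × 72 = 900.

Deadweight loss = £900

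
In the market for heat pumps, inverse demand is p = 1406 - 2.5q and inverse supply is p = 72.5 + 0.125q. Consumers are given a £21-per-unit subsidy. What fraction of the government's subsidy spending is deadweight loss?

DWL / government spending = 1/129

Pre-subsidy: 1406 - 2.5q = 72.5 + 0.125q gives q* = 508 and p* = 136.
With the rebate, buyers effectively pay pb = ps − 21, where ps is the price sellers receive.
On the curves, pb = 1406 - 2.5q and ps = 72.5 + 0.125q; the wedge ps − pb = 21 gives 72.5 + 0.125q − (1406 - 2.5q) = 21, so q' = 516.
Then pb = 1406 − 2.5·516 = 116 and ps = 72.5 + 0.125·516 = 137.
ΔCS = ½(508 + 516)(136 − 116) = 10240; ΔPS = ½(508 + 516)(137 − 136) = 512.
Government spending = 21 × 516 = 10836.
DWL = ½ × 21 × (516 − 508) = 84; fraction = 84 / 10836 = 1/129.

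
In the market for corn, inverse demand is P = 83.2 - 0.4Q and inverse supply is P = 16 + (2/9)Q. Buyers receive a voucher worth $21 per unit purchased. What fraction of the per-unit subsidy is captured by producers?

Pre-subsidy: 83.2 - 0.4Q = 16 + (2/9)Q gives Q* = 108 and P* = 40.
With the rebate, buyers effectively pay Pb = Ps − 21, where Ps is the price sellers receive.
On the curves, Pb = 83.2 - 0.4Q and Ps = 16 + (2/9)Q; the wedge Ps − Pb = 21 gives 16 + (2/9)Q − (83.2 - 0.4Q) = 21, so Q' = 141.75.
Then Pb = 83.2 − 0.4·141.75 = 26.5 and Ps = 16 + (2/9)·141.75 = 47.5.
Buyers' price falls by P* − Pb = 40 − 26.5 = 13.5; sellers' price rises by Ps − P* = 47.5 − 40 = 7.5.
So producers capture 7.5/21 = 5/14 of each unit of subsidy.

Producer share = 5/14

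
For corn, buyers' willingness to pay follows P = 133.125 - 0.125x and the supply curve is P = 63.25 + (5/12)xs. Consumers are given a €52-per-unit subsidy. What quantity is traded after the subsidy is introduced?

Pre-subsidy: 133.125 - 0.125x = 63.25 + (5/12)x gives x* = 129 and P* = 117.
With the rebate, buyers effectively pay Pb = Ps − 52, where Ps is the price sellers receive.
On the curves, Pb = 133.125 - 0.125x and Ps = 63.25 + (5/12)x; the wedge Ps − Pb = 52 gives 63.25 + (5/12)x − (133.125 - 0.125x) = 52, so x' = 225.
Then Pb = 133.125 − 0.125·225 = 105 and Ps = 63.25 + (5/12)·225 = 157.

x' = 225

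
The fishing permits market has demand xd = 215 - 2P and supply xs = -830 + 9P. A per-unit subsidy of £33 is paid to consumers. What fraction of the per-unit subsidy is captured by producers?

Producer share = 2/11

Pre-subsidy: 215 - 2P = -830 + 9P gives P* = 95, x* = 25.
With the rebate, buyers effectively pay Pb = Ps − 33, where Ps is the price sellers receive.
Demand in terms of Ps becomes xd = 215 − 2(Ps − 33) = 281 - 2Ps. Setting this equal to supply: 281 - 2Ps = -830 + 9Ps, so Ps = 101.
Buyers pay Pb = 101 − 33 = 68; x' = -830 + 9·101 = 79.
Buyers' price falls by P* − Pb = 95 − 68 = 27; sellers' price rises by Ps − P* = 101 − 95 = 6.
So producers capture 6/33 = 2/11 of each unit of subsidy.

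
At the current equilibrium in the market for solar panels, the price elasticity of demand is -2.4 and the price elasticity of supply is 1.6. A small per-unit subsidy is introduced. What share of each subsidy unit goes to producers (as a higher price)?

Producer share = 0.6

For a small subsidy around the equilibrium, the benefit split depends on the relative slopes, which at a point are proportional to the elasticities.
Buyer share = εs/(εs + |εd|) = 1.6/(1.6 + 2.4) = 0.4; seller share = |εd|/(εs + |εd|) = 0.6.
So producers capture 0.6 of the subsidy.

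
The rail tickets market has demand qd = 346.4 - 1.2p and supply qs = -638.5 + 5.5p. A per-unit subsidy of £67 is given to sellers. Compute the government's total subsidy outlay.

Government cost = £15812

Pre-subsidy: 346.4 - 1.2p = -638.5 + 5.5p gives p* = 147, q* = 170.
With the subsidy, sellers receive ps = pb + 67 for each unit, where pb is the price buyers pay.
Supply in terms of pb becomes qs = -638.5 + 5.5(pb + 67) = -270 + 5.5pb. Setting this equal to demand: 346.4 - 1.2pb = -270 + 5.5pb, so pb = 92.
Sellers receive ps = 92 + 67 = 159; q' = 346.4 − 1.2·92 = 236.
Government outlay = subsidy × quantity = 67 × 236 = 15812.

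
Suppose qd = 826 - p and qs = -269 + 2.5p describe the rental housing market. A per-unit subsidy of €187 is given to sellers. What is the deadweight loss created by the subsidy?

Deadweight loss = 174845/14

Pre-subsidy: 826 - p = -269 + 2.5p gives p* = 2190/7, q* = 3592/7.
With the subsidy, sellers receive ps = pb + 187 for each unit, where pb is the price buyers pay.
Supply in terms of pb becomes qs = -269 + 2.5(pb + 187) = 198.5 + 2.5pb. Setting this equal to demand: 826 - pb = 198.5 + 2.5pb, so pb = 1255/7.
Sellers receive ps = 1255/7 + 187 = 2564/7; q' = 826 − 1·(1255/7) = 4527/7.
The subsidy expands output by 4527/7 − 3592/7 = 935/7 past the efficient level; on those units the gap between marginal cost and willingness to pay runs from 0 up to 187.
DWL = ½ × 187 × 935/7 = 174845/14.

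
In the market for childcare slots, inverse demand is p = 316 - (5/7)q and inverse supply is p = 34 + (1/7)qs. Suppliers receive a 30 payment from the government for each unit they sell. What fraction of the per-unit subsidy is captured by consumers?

Consumer share = 5/6

Pre-subsidy: 316 - (5/7)q = 34 + (1/7)q gives q* = 329 and p* = 81.
With the subsidy, sellers receive ps = pb + 30 for each unit, where pb is the price buyers pay.
On the curves, pb = 316 - (5/7)q and ps = 34 + (1/7)q; the wedge ps − pb = 30 gives 34 + (1/7)q − (316 - (5/7)q) = 30, so q' = 364.
Then pb = 316 − (5/7)·364 = 56 and ps = 34 + (1/7)·364 = 86.
Buyers' price falls by p* − pb = 81 − 56 = 25; sellers' price rises by ps − p* = 86 − 81 = 5.
So consumers capture 25/30 = 5/6 of each unit of subsidy.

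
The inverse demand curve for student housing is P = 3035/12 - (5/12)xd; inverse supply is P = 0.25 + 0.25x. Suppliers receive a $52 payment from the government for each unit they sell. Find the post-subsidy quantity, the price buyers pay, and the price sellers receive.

Pre-subsidy: 3035/12 - (5/12)x = 0.25 + 0.25x gives x* = 379 and P* = 95.
With the subsidy, sellers receive Ps = Pb + 52 for each unit, where Pb is the price buyers pay.
On the curves, Pb = 3035/12 - (5/12)x and Ps = 0.25 + 0.25x; the wedge Ps − Pb = 52 gives 0.25 + 0.25x − (3035/12 - (5/12)x) = 52, so x' = 457.
Then Pb = 3035/12 − (5/12)·457 = 62.5 and Ps = 0.25 + 0.25·457 = 114.5.

x' = 457; buyers pay $62.5; sellers receive $114.5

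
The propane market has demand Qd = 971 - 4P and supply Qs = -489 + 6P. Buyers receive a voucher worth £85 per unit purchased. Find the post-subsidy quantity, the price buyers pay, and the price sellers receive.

Pre-subsidy: 971 - 4P = -489 + 6P gives P* = 146, Q* = 387.
With the rebate, buyers effectively pay Pb = Ps − 85, where Ps is the price sellers receive.
Demand in terms of Ps becomes Qd = 971 − 4(Ps − 85) = 1311 - 4Ps. Setting this equal to supply: 1311 - 4Ps = -489 + 6Ps, so Ps = 180.
Buyers pay Pb = 180 − 85 = 95; Q' = -489 + 6·180 = 591.

Q' = 591; buyers pay £95; sellers receive £180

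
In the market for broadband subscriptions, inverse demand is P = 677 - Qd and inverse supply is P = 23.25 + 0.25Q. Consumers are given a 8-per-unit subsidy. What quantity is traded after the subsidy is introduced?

Q' = 529.4

Pre-subsidy: 677 - Q = 23.25 + 0.25Q gives Q* = 523 and P* = 154.
With the rebate, buyers effectively pay Pb = Ps − 8, where Ps is the price sellers receive.
On the curves, Pb = 677 - Q and Ps = 23.25 + 0.25Q; the wedge Ps − Pb = 8 gives 23.25 + 0.25Q − (677 - Q) = 8, so Q' = 529.4.
Then Pb = 677 − 1·529.4 = 147.6 and Ps = 23.25 + 0.25·529.4 = 155.6.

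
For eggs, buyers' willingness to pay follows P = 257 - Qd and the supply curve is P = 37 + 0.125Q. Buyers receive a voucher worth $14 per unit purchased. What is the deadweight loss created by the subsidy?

Deadweight loss = 784/9

Pre-subsidy: 257 - Q = 37 + 0.125Q gives Q* = 1760/9 and P* = 553/9.
With the rebate, buyers effectively pay Pb = Ps − 14, where Ps is the price sellers receive.
On the curves, Pb = 257 - Q and Ps = 37 + 0.125Q; the wedge Ps − Pb = 14 gives 37 + 0.125Q − (257 - Q) = 14, so Q' = 208.
Then Pb = 257 − 1·208 = 49 and Ps = 37 + 0.125·208 = 63.
The subsidy expands output by 208 − 1760/9 = 112/9 past the efficient level; on those units the gap between marginal cost and willingness to pay runs from 0 up to 14.
DWL = ½ × 14 × 112/9 = 784/9.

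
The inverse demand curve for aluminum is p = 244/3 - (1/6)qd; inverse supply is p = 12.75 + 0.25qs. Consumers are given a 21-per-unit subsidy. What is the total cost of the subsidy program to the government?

Government cost = 4515

Pre-subsidy: 244/3 - (1/6)q = 12.75 + 0.25q gives q* = 164.6 and p* = 53.9.
With the rebate, buyers effectively pay pb = ps − 21, where ps is the price sellers receive.
On the curves, pb = 244/3 - (1/6)q and ps = 12.75 + 0.25q; the wedge ps − pb = 21 gives 12.75 + 0.25q − (244/3 - (1/6)q) = 21, so q' = 215.
Then pb = 244/3 − (1/6)·215 = 45.5 and ps = 12.75 + 0.25·215 = 66.5.
Government outlay = subsidy × quantity = 21 × 215 = 4515.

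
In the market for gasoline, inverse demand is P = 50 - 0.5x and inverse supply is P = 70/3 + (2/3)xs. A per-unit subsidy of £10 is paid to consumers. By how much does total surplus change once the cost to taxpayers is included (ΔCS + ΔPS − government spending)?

Net change in total surplus = -300/7

Pre-subsidy: 50 - 0.5x = 70/3 + (2/3)x gives x* = 160/7 and P* = 270/7.
With the rebate, buyers effectively pay Pb = Ps − 10, where Ps is the price sellers receive.
On the curves, Pb = 50 - 0.5x and Ps = 70/3 + (2/3)x; the wedge Ps − Pb = 10 gives 70/3 + (2/3)x − (50 - 0.5x) = 10, so x' = 220/7.
Then Pb = 50 − 0.5·(220/7) = 240/7 and Ps = 70/3 + (2/3)·(220/7) = 310/7.
ΔCS = ½(160/7 + 220/7)(270/7 − 240/7) = 5700/49; ΔPS = ½(160/7 + 220/7)(310/7 − 270/7) = 7600/49.
Government spending = 10 × 220/7 = 2200/7.
Net change = 5700/49 + 7600/49 − 2200/7 = -300/7. The loss equals the DWL triangle ½·10·60/7.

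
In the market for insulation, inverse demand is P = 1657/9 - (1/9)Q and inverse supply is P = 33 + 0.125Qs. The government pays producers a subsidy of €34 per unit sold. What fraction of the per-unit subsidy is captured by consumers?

Consumer share = 8/17

Pre-subsidy: 1657/9 - (1/9)Q = 33 + 0.125Q gives Q* = 640 and P* = 113.
With the subsidy, sellers receive Ps = Pb + 34 for each unit, where Pb is the price buyers pay.
On the curves, Pb = 1657/9 - (1/9)Q and Ps = 33 + 0.125Q; the wedge Ps − Pb = 34 gives 33 + 0.125Q − (1657/9 - (1/9)Q) = 34, so Q' = 784.
Then Pb = 1657/9 − (1/9)·784 = 97 and Ps = 33 + 0.125·784 = 131.
Buyers' price falls by P* − Pb = 113 − 97 = 16; sellers' price rises by Ps − P* = 131 − 113 = 18.
So consumers capture 16/34 = 8/17 of each unit of subsidy.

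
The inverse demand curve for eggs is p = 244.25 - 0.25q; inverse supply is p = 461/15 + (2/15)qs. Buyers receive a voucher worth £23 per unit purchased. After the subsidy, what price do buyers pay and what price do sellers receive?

Pre-subsidy: 244.25 - 0.25q = 461/15 + (2/15)q gives q* = 557 and p* = 105.
With the rebate, buyers effectively pay pb = ps − 23, where ps is the price sellers receive.
On the curves, pb = 244.25 - 0.25q and ps = 461/15 + (2/15)q; the wedge ps − pb = 23 gives 461/15 + (2/15)q − (244.25 - 0.25q) = 23, so q' = 617.
Then pb = 244.25 − 0.25·617 = 90 and ps = 461/15 + (2/15)·617 = 113.

Buyers pay £90; sellers receive £113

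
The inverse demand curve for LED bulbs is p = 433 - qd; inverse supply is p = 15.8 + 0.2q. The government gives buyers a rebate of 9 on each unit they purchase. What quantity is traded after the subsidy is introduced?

Pre-subsidy: 433 - q = 15.8 + 0.2q gives q* = 1043/3 and p* = 256/3.
With the rebate, buyers effectively pay pb = ps − 9, where ps is the price sellers receive.
On the curves, pb = 433 - q and ps = 15.8 + 0.2q; the wedge ps − pb = 9 gives 15.8 + 0.2q − (433 - q) = 9, so q' = 2131/6.
Then pb = 433 − 1·(2131/6) = 467/6 and ps = 15.8 + 0.2·(2131/6) = 521/6.

q' = 2131/6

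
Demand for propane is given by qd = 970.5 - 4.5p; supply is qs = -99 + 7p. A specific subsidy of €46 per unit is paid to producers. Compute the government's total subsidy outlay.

Government cost = €31188

Pre-subsidy: 970.5 - 4.5p = -99 + 7p gives p* = 93, q* = 552.
With the subsidy, sellers receive ps = pb + 46 for each unit, where pb is the price buyers pay.
Supply in terms of pb becomes qs = -99 + 7(pb + 46) = 223 + 7pb. Setting this equal to demand: 970.5 - 4.5pb = 223 + 7pb, so pb = 65.
Sellers receive ps = 65 + 46 = 111; q' = 970.5 − 4.5·65 = 678.
Government outlay = subsidy × quantity = 46 × 678 = 31188.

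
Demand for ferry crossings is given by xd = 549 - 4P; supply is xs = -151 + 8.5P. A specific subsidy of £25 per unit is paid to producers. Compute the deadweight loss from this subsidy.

Deadweight loss = £850

Pre-subsidy: 549 - 4P = -151 + 8.5P gives P* = 56, x* = 325.
With the subsidy, sellers receive Ps = Pb + 25 for each unit, where Pb is the price buyers pay.
Supply in terms of Pb becomes xs = -151 + 8.5(Pb + 25) = 61.5 + 8.5Pb. Setting this equal to demand: 549 - 4Pb = 61.5 + 8.5Pb, so Pb = 39.
Sellers receive Ps = 39 + 25 = 64; x' = 549 − 4·39 = 393.
The subsidy expands output by 393 − 325 = 68 past the efficient level; on those units the gap between marginal cost and willingness to pay runs from 0 up to 25.
DWL = ½ × 25 × 68 = 850.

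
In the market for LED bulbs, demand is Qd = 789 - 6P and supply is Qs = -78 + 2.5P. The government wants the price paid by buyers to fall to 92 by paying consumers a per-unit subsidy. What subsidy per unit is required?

At a buyer price of 92, quantity demanded is 789 − 6·92 = 237.
Sellers supply 237 only when they receive Ps with -78 + 2.5·Ps = 237, i.e. Ps = 126.
s = Ps − Pb = 126 − 92 = 34.

Required subsidy s = 34 per unit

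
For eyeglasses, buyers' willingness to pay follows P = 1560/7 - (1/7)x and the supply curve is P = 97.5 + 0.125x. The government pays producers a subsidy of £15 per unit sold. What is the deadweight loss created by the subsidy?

Pre-subsidy: 1560/7 - (1/7)x = 97.5 + 0.125x gives x* = 468 and P* = 156.
With the subsidy, sellers receive Ps = Pb + 15 for each unit, where Pb is the price buyers pay.
On the curves, Pb = 1560/7 - (1/7)x and Ps = 97.5 + 0.125x; the wedge Ps − Pb = 15 gives 97.5 + 0.125x − (1560/7 - (1/7)x) = 15, so x' = 524.
Then Pb = 1560/7 − (1/7)·524 = 148 and Ps = 97.5 + 0.125·524 = 163.
The subsidy expands output by 524 − 468 = 56 past the efficient level; on those units the gap between marginal cost and willingness to pay runs from 0 up to 15.
DWL = ½ × 15 × 56 = 420.

Deadweight loss = £420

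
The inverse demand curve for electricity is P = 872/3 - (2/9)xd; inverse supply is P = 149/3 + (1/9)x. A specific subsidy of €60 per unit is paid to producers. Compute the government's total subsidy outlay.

Pre-subsidy: 872/3 - (2/9)x = 149/3 + (1/9)x gives x* = 723 and P* = 130.
With the subsidy, sellers receive Ps = Pb + 60 for each unit, where Pb is the price buyers pay.
On the curves, Pb = 872/3 - (2/9)x and Ps = 149/3 + (1/9)x; the wedge Ps − Pb = 60 gives 149/3 + (1/9)x − (872/3 - (2/9)x) = 60, so x' = 903.
Then Pb = 872/3 − (2/9)·903 = 90 and Ps = 149/3 + (1/9)·903 = 150.
Government outlay = subsidy × quantity = 60 × 903 = 54180.

Government cost = €54180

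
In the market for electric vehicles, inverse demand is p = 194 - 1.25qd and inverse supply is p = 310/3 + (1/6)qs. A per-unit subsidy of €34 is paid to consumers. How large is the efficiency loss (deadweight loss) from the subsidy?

Pre-subsidy: 194 - 1.25q = 310/3 + (1/6)q gives q* = 64 and p* = 114.
With the rebate, buyers effectively pay pb = ps − 34, where ps is the price sellers receive.
On the curves, pb = 194 - 1.25q and ps = 310/3 + (1/6)q; the wedge ps − pb = 34 gives 310/3 + (1/6)q − (194 - 1.25q) = 34, so q' = 88.
Then pb = 194 − 1.25·88 = 84 and ps = 310/3 + (1/6)·88 = 118.
The subsidy expands output by 88 − 64 = 24 past the efficient level; on those units the gap between marginal cost and willingness to pay runs from 0 up to 34.
DWL = ½ × 34 × 24 = 408.

Deadweight loss = €408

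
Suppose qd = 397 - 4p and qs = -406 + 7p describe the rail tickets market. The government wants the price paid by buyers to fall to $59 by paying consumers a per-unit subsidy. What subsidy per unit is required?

Required subsidy s = $22 per unit

At a buyer price of 59, quantity demanded is 397 − 4·59 = 161.
Sellers supply 161 only when they receive ps with -406 + 7·ps = 161, i.e. ps = 81.
s = ps − pb = 81 − 59 = 22.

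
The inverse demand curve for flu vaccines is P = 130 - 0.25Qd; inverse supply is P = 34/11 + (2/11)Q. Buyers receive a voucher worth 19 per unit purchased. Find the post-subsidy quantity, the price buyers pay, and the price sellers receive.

Pre-subsidy: 130 - 0.25Q = 34/11 + (2/11)Q gives Q* = 5584/19 and P* = 1074/19.
With the rebate, buyers effectively pay Pb = Ps − 19, where Ps is the price sellers receive.
On the curves, Pb = 130 - 0.25Q and Ps = 34/11 + (2/11)Q; the wedge Ps − Pb = 19 gives 34/11 + (2/11)Q − (130 - 0.25Q) = 19, so Q' = 6420/19.
Then Pb = 130 − 0.25·(6420/19) = 865/19 and Ps = 34/11 + (2/11)·(6420/19) = 1226/19.

Q' = 6420/19; buyers pay 865/19; sellers receive 1226/19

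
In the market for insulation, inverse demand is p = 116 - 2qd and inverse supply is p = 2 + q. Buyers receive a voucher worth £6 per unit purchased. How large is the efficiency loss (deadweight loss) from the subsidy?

Pre-subsidy: 116 - 2q = 2 + q gives q* = 38 and p* = 40.
With the rebate, buyers effectively pay pb = ps − 6, where ps is the price sellers receive.
On the curves, pb = 116 - 2q and ps = 2 + q; the wedge ps − pb = 6 gives 2 + q − (116 - 2q) = 6, so q' = 40.
Then pb = 116 − 2·40 = 36 and ps = 2 + 1·40 = 42.
The subsidy expands output by 40 − 38 = 2 past the efficient level; on those units the gap between marginal cost and willingness to pay runs from 0 up to 6.
DWL = ½ × 6 × 2 = 6.

Deadweight loss = £6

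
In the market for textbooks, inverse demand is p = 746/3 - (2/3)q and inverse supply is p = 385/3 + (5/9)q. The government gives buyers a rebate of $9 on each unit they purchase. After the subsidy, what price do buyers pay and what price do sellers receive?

Pre-subsidy: 746/3 - (2/3)q = 385/3 + (5/9)q gives q* = 1083/11 and p* = 6040/33.
With the rebate, buyers effectively pay pb = ps − 9, where ps is the price sellers receive.
On the curves, pb = 746/3 - (2/3)q and ps = 385/3 + (5/9)q; the wedge ps − pb = 9 gives 385/3 + (5/9)q − (746/3 - (2/3)q) = 9, so q' = 1164/11.
Then pb = 746/3 − (2/3)·(1164/11) = 5878/33 and ps = 385/3 + (5/9)·(1164/11) = 6175/33.

Buyers pay 5878/33; sellers receive 6175/33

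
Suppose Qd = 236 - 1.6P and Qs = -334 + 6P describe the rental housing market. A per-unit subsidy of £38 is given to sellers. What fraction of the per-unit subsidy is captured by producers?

Pre-subsidy: 236 - 1.6P = -334 + 6P gives P* = 75, Q* = 116.
With the subsidy, sellers receive Ps = Pb + 38 for each unit, where Pb is the price buyers pay.
Supply in terms of Pb becomes Qs = -334 + 6(Pb + 38) = -106 + 6Pb. Setting this equal to demand: 236 - 1.6Pb = -106 + 6Pb, so Pb = 45.
Sellers receive Ps = 45 + 38 = 83; Q' = 236 − 1.6·45 = 164.
Buyers' price falls by P* − Pb = 75 − 45 = 30; sellers' price rises by Ps − P* = 83 − 75 = 8.
So producers capture 8/38 = 4/19 of each unit of subsidy.

Producer share = 4/19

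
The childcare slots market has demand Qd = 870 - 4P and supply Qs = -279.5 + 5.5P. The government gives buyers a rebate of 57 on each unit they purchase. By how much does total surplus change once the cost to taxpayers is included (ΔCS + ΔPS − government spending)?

Pre-subsidy: 870 - 4P = -279.5 + 5.5P gives P* = 121, Q* = 386.
With the rebate, buyers effectively pay Pb = Ps − 57, where Ps is the price sellers receive.
Demand in terms of Ps becomes Qd = 870 − 4(Ps − 57) = 1098 - 4Ps. Setting this equal to supply: 1098 - 4Ps = -279.5 + 5.5Ps, so Ps = 145.
Buyers pay Pb = 145 − 57 = 88; Q' = -279.5 + 5.5·145 = 518.
ΔCS = ½(386 + 518)(121 − 88) = 14916; ΔPS = ½(386 + 518)(145 − 121) = 10848.
Government spending = 57 × 518 = 29526.
Net change = 14916 + 10848 − 29526 = -3762. The loss equals the DWL triangle ½·57·132.

Net change in total surplus = -3762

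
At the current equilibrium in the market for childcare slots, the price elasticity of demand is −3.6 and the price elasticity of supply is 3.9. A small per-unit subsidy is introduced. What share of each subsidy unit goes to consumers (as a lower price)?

Consumer share = 0.52

For a small subsidy around the equilibrium, the benefit split depends on the relative slopes, which at a point are proportional to the elasticities.
Buyer share = εs/(εs + |εd|) = 3.9/(3.9 + 3.6) = 0.52; seller share = |εd|/(εs + |εd|) = 0.48.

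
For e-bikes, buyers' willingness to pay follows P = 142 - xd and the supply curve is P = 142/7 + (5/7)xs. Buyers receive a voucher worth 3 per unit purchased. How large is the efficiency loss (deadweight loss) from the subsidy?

Deadweight loss = 2.625

Pre-subsidy: 142 - x = 142/7 + (5/7)x gives x* = 71 and P* = 71.
With the rebate, buyers effectively pay Pb = Ps − 3, where Ps is the price sellers receive.
On the curves, Pb = 142 - x and Ps = 142/7 + (5/7)x; the wedge Ps − Pb = 3 gives 142/7 + (5/7)x − (142 - x) = 3, so x' = 72.75.
Then Pb = 142 − 1·72.75 = 69.25 and Ps = 142/7 + (5/7)·72.75 = 72.25.
The subsidy expands output by 72.75 − 71 = 1.75 past the efficient level; on those units the gap between marginal cost and willingness to pay runs from 0 up to 3.
DWL = ½ × 3 × 1.75 = 2.625.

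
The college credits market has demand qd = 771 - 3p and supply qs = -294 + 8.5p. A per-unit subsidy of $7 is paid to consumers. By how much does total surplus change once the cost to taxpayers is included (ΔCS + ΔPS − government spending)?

Net change in total surplus = -2499/46

Pre-subsidy: 771 - 3p = -294 + 8.5p gives p* = 2130/23, q* = 11343/23.
With the rebate, buyers effectively pay pb = ps − 7, where ps is the price sellers receive.
Demand in terms of ps becomes qd = 771 − 3(ps − 7) = 792 - 3ps. Setting this equal to supply: 792 - 3ps = -294 + 8.5ps, so ps = 2172/23.
Buyers pay pb = 2172/23 − 7 = 2011/23; q' = -294 + 8.5·(2172/23) = 11700/23.
ΔCS = ½(11343/23 + 11700/23)(2130/23 − 2011/23) = 2742117/1058; ΔPS = ½(11343/23 + 11700/23)(2172/23 − 2130/23) = 483903/529.
Government spending = 7 × 11700/23 = 81900/23.
Net change = 2742117/1058 + 483903/529 − 81900/23 = -2499/46. The loss equals the DWL triangle ½·7·357/23.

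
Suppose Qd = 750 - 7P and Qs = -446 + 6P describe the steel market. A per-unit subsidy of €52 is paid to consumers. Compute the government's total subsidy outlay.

Pre-subsidy: 750 - 7P = -446 + 6P gives P* = 92, Q* = 106.
With the rebate, buyers effectively pay Pb = Ps − 52, where Ps is the price sellers receive.
Demand in terms of Ps becomes Qd = 750 − 7(Ps − 52) = 1114 - 7Ps. Setting this equal to supply: 1114 - 7Ps = -446 + 6Ps, so Ps = 120.
Buyers pay Pb = 120 − 52 = 68; Q' = -446 + 6·120 = 274.
Government outlay = subsidy × quantity = 52 × 274 = 14248.

Government cost = €14248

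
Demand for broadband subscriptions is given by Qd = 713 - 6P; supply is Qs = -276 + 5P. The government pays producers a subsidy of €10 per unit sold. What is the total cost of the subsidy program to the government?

Pre-subsidy: 713 - 6P = -276 + 5P gives P* = 989/11, Q* = 1909/11.
With the subsidy, sellers receive Ps = Pb + 10 for each unit, where Pb is the price buyers pay.
Supply in terms of Pb becomes Qs = -276 + 5(Pb + 10) = -226 + 5Pb. Setting this equal to demand: 713 - 6Pb = -226 + 5Pb, so Pb = 939/11.
Sellers receive Ps = 939/11 + 10 = 1049/11; Q' = 713 − 6·(939/11) = 2209/11.
Government outlay = subsidy × quantity = 10 × 2209/11 = 22090/11.

Government cost = 22090/11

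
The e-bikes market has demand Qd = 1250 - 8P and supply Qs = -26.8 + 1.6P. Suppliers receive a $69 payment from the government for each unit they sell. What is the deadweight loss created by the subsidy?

Deadweight loss = $3174

Pre-subsidy: 1250 - 8P = -26.8 + 1.6P gives P* = 133, Q* = 186.
With the subsidy, sellers receive Ps = Pb + 69 for each unit, where Pb is the price buyers pay.
Supply in terms of Pb becomes Qs = -26.8 + 1.6(Pb + 69) = 83.6 + 1.6Pb. Setting this equal to demand: 1250 - 8Pb = 83.6 + 1.6Pb, so Pb = 121.5.
Sellers receive Ps = 121.5 + 69 = 190.5; Q' = 1250 − 8·121.5 = 278.
The subsidy expands output by 278 − 186 = 92 past the efficient level; on those units the gap between marginal cost and willingness to pay runs from 0 up to 69.
DWL = ½ × 69 × 92 = 3174.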